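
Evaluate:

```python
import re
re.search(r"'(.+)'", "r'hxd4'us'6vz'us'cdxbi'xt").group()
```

The match spans [1:23] → "'hxd4'us'6vz'us'cdxbi'".

"'hxd4'us'6vz'us'cdxbi'"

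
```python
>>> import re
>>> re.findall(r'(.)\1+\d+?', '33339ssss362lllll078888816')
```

['3', 's', 'l', '8']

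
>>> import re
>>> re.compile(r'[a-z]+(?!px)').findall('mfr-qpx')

The negative lookaround is zero-width — it rules out positions where the adjacent text would match, without consuming anything.
Matches: at [0:3] → 'mfr'; at [4:7] → 'qpx'.
No capturing groups, so `findall` returns the 2 full match strings.

['mfr', 'qpx']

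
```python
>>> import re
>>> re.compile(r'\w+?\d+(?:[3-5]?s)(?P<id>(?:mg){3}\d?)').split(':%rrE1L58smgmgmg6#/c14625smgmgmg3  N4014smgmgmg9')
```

[':%', 'mgmgmg6', '#/', 'mgmgmg3', '  ', 'mgmgmg9', '']

This matches one or more of a word character (lazy), then one or more of a digit; then optionally a character in [3-5], then a literal 's' (non-capturing group); then the literal 'mg' repeated 3 times, then optionally a digit (captured as 'id').
Matches to split on: at [2:17] → 'rrE1L58smgmgmg6'; at [19:33] → 'c14625smgmgmg3'; at [35:48] → 'N4014smgmgmg9'.
Because the pattern has a capturing group, `split` also inserts each captured text between the pieces.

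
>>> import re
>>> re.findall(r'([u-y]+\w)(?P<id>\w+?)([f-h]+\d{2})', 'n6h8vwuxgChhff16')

[('vwuxg', 'C', 'hhff16')]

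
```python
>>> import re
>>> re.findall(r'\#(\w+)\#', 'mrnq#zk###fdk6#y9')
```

['zk', 'fdk6']

`findall` collects group 1 from each match (2 total).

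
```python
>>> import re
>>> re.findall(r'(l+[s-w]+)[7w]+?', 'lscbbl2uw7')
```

Pattern: one or more of the literal 'l', then one or more of a character in [s-w] (captured); then one or more of one of [7w] (lazy).
One capturing group, so `findall` returns just the captured substring from each match — 0 in all.
Nothing in the string satisfies the pattern, so the list is empty.

[]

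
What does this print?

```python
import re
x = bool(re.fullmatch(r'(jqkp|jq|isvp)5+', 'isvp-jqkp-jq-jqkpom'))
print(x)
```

False

`fullmatch` succeeds only if the pattern covers the string from start to end.
Here there's no way to consume every character, so the call returns None, and `bool(None)` is False.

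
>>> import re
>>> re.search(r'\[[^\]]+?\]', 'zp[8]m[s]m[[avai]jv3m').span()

(2, 5)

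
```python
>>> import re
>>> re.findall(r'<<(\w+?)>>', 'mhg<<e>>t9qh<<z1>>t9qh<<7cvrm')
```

['e', 'z1']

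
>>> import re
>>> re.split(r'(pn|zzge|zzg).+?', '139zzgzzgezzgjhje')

['139', 'zzg', 'zge', 'zzg', 'hje']

Because the pattern has a capturing group, `split` also inserts each captured text between the pieces.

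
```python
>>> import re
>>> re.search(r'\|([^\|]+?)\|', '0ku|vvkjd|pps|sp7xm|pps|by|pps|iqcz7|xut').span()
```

(3, 10)

`search` walks the string left to right and returns the first match it finds.
The match spans [3:10] → '|vvkjd|'.
Captured: group 1 = 'vvkjd'.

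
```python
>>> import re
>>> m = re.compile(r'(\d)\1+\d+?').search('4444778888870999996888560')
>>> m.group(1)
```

'4'

The match spans [0:5] → '44447'.
Captured: group 1 = '4'.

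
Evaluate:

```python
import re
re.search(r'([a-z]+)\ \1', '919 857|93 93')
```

A backreference is literal: `\1` must see the identical characters the first group matched.
`re.search` scans for the first position where the pattern succeeds.
Here no position works, so the call returns None.

None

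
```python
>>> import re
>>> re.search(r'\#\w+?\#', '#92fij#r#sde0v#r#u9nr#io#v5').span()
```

`search` walks the string left to right and returns the first match it finds.
The match spans [0:7] → '#92fij#'.

(0, 7)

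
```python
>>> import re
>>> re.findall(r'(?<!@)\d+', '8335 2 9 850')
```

The negative lookahead/lookbehind blocks any match where the forbidden context is present.
Scanning left to right: at [0:4] → '8335'; at [5:6] → '2'; at [7:8] → '9'; at [9:12] → '850'.
`findall` yields the raw match text (4 of them) because the pattern has no groups.

['8335', '2', '9', '850']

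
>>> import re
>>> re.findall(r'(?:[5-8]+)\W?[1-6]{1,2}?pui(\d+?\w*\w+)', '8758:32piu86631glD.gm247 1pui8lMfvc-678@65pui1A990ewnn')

['8lMfvc', '1A990ewnn']

The pattern matches one or more of a character in [5-8] (non-capturing group); then optionally a non-word character; then 1 to 2 of a character in [1-6] (lazy), then the literal 'pu', then the literal 'i'; then one or more of a digit (lazy), then zero or more of a word character, then one or more of a word character (captured).
Scanning left to right: at [23:35] match '7 1pui8lMfvc', group 1 = '8lMfvc'; at [36:54] match '678@65pui1A990ewnn', group 1 = '1A990ewnn'.
`findall` collects group 1 from each match (2 total).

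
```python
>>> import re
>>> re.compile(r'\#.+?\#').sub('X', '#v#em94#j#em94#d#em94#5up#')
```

'Xem94Xem94Xem94X'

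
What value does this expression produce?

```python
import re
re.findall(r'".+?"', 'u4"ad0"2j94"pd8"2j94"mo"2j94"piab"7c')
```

A non-greedy quantifier consumes as few characters as it can — just enough that the remainder of the pattern still matches from where it stops; whatever follows it matches normally.
No capturing groups, so `findall` returns the 4 full match strings.

['"ad0"', '"pd8"', '"mo"', '"piab"']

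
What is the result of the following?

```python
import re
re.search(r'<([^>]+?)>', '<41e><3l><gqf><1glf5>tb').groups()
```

`search` walks the string left to right and returns the first match it finds.
The match spans [0:5] → '<41e>'.
Captured: group 1 = '41e'.

('41e',)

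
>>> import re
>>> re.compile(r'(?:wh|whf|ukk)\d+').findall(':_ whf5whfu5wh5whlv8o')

['whf5', 'wh5']

No capturing groups, so `findall` returns the 2 full match strings.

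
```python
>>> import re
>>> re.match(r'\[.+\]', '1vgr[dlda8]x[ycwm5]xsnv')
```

None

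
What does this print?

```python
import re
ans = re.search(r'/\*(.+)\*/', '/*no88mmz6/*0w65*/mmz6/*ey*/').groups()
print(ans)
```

('no88mmz6/*0w65*/mmz6/*ey',)

`search` walks the string left to right and returns the first match it finds.
The match spans [0:28] → '/*no88mmz6/*0w65*/mmz6/*ey*/'.
Captured: group 1 = 'no88mmz6/*0w65*/mmz6/*ey'.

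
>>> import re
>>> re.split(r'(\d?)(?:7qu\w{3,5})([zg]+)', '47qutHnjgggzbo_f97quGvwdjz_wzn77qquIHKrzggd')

With a capturing group present, the delimiter's captured portion is kept in the result list.

['', '4', 'ggz', 'bo_f', '9', 'z', '_wzn77qquIHKrzggd']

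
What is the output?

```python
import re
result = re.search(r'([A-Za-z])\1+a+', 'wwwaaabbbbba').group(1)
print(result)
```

`\1` has to match the exact text group 1 already captured.
Unlike `match`, `search` isn't anchored — it looks for the pattern anywhere in the string.
The match spans [0:6] → 'wwwaaa'.
Captured: group 1 = 'w'.

w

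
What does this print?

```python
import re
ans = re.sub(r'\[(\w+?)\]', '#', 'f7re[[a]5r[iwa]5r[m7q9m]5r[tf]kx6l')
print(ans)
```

Matches: at [5:8] → '[a]'; at [10:15] → '[iwa]'; at [17:24] → '[m7q9m]'; at [26:30] → '[tf]'.
`sub` substitutes '#' at each match site.

f7re[#5r#5r#5r#kx6l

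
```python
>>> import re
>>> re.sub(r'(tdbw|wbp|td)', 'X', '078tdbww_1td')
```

'078Xw_1X'

Alternation tries branches left to right and keeps the first one that lets the overall match succeed at that position.
Each match is replaced by 'X'.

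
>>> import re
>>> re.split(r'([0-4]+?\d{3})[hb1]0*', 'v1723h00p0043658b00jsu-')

Pattern: one or more of a character in [0-4] (lazy), then exactly 3 of a digit (captured); then one of [hb1], then zero or more of a literal '0'.
Matches to split on: at [1:8] → '1723h00'; at [9:19] → '0043658b00'.
`re.split` interleaves the captured-group text with the surrounding fragments.

['v', '1723', 'p', '0043658', 'jsu-']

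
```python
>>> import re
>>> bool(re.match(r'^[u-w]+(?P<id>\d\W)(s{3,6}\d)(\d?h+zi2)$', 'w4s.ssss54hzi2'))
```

`re.match` won't scan ahead — the pattern has to work from the very first character.
Here the pattern fails at index 0, so the call returns None, and `bool(None)` is False.

False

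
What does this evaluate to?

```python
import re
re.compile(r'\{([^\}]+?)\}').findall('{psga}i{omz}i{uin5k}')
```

['psga', 'omz', 'uin5k']

Walking the string: at [0:6] match '{psga}', group 1 = 'psga'; at [7:12] match '{omz}', group 1 = 'omz'; at [13:20] match '{uin5k}', group 1 = 'uin5k'.
With a single group, `findall` returns only what that group captured — 3 items.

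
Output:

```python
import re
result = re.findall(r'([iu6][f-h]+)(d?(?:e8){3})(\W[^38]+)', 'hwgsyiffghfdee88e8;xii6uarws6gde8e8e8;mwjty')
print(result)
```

This matches one of [iu6], then one or more of a character in [f-h] (captured); then optionally a literal 'd', then the literal 'e8' repeated 3 times (captured); then a non-word character, then one or more of any character except [38] (captured).
With 3 capturing groups, `findall` returns a 3-tuple per match.

[('6g', 'de8e8e8', ';mwjty')]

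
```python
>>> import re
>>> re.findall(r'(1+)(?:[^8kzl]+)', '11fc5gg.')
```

Pattern: one or more of a literal '1' (captured); then one or more of any character except [8kzl] (non-capturing group).
Because there's exactly one group, `findall` drops the full match and keeps group 1 from the one hit.

['11']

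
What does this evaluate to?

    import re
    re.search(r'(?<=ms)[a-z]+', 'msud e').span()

(2, 4)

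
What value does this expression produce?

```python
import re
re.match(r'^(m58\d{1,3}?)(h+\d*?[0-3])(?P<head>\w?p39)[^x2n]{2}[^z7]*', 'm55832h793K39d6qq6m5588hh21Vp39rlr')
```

None

With `match`, the pattern is implicitly anchored at the beginning.
Here the pattern fails at index 0, so the call returns None.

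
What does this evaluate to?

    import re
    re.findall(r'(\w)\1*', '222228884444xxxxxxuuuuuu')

`\1` is not a pattern — it's the concrete string captured by group 1, re-applied verbatim.
One capturing group, so `findall` returns just the captured substring from each match — 5 in all.

['2', '8', '4', 'x', 'u']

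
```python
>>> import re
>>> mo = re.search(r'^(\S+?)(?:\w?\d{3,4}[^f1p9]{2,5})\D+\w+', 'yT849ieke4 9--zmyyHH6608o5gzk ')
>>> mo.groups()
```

The pattern matches anchored at the start of the string; then one or more of a non-whitespace character (lazy) (captured); then optionally a word character, then 3 to 4 of a digit, then 2 to 5 of any character except [f1p9] (non-capturing group); then one or more of a non-digit, then one or more of a word character.
`re.search` scans for the first position where the pattern succeeds.
The match spans [0:12] → 'yT849ieke4 9'.
Captured: group 1 = 'y'.

('y',)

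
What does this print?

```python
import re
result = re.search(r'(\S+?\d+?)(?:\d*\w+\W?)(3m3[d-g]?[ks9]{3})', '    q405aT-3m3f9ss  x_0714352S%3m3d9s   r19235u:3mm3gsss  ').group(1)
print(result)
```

This matches one or more of a non-whitespace character (lazy), then one or more of a digit (lazy) (captured); then zero or more of a digit, then one or more of a word character, then optionally a non-word character (non-capturing group); then the literal '3m3', then optionally a character in [d-g], then exactly 3 of one of [ks9] (captured).
Because the quantifier is non-greedy, it stops expanding at the earliest point where the rest of the pattern can succeed.
`re.search` scans for the first position where the pattern succeeds.
The match spans [4:18] → 'q405aT-3m3f9ss'.
Captured: group 1 = 'q4', group 2 = '3m3f9ss'.

q4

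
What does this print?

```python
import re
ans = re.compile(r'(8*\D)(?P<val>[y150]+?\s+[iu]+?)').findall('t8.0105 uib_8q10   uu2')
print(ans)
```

[('8.', '0105 u'), ('8q', '10   u')]

A non-greedy quantifier consumes as few characters as it can — just enough that the remainder of the pattern still matches from where it stops; whatever follows it matches normally.
With 2 capturing groups, `findall` returns a 2-tuple per match.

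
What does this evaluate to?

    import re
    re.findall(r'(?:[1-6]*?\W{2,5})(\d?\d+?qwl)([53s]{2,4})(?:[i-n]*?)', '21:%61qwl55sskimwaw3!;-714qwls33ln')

[('61qwl', '55ss'), ('714qwl', 's33')]

Pattern: zero or more of a character in [1-6] (lazy), then 2 to 5 of a non-word character (non-capturing group); then optionally a digit, then one or more of a digit (lazy), then the literal 'qwl' (captured); then 2 to 4 of one of [53s] (captured); then zero or more of a character in [i-n] (lazy) (non-capturing group).
Walking the string: at [0:13] match '21:%61qwl55ss', groups = ('61qwl', '55ss'); at [19:32] match '3!;-714qwls33', groups = ('714qwl', 's33').
2 groups means each result is a tuple of 2 captured strings — 2 here.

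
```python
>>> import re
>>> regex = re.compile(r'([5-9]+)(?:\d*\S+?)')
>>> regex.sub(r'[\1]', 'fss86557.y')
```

'fss[86557]y'

This matches one or more of a character in [5-9] (captured); then zero or more of a digit, then one or more of a non-whitespace character (lazy) (non-capturing group).
Matches: at [3:9] → '86557.'.
The replacement refers to a captured group, so each match is rewritten using its own captured text.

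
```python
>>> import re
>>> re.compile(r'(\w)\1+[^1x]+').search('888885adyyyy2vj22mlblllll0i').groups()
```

After group 1 captures some text, `\1` only succeeds where that same text appears again.
`search` walks the string left to right and returns the first match it finds.
The match spans [0:27] → '888885adyyyy2vj22mlblllll0i'.
Captured: group 1 = '8'.

('8',)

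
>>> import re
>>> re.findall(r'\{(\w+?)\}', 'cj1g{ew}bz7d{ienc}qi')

['ew', 'ienc']

One capturing group, so `findall` returns just the captured substring from each match — 2 in all.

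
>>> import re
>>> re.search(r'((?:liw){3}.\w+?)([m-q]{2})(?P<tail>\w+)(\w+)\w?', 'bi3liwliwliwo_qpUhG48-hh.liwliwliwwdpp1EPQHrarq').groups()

Pattern: the literal 'liw' repeated 3 times, then any character, then one or more of a word character (lazy) (captured); then exactly 2 of a character in [m-q] (captured); then one or more of a word character (captured as 'tail'); then one or more of a word character (captured); then optionally a word character.
`re.search` scans for the first position where the pattern succeeds.
The match spans [3:21] → 'liwliwliwo_qpUhG48'.
Captured: group 1 = 'liwliwliwo_', group 2 = 'qp', group 3 = 'UhG4', group 4 = '8'.

('liwliwliwo_', 'qp', 'UhG4', '8')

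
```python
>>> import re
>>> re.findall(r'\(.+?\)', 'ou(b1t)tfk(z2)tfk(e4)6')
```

['(b1t)', '(z2)', '(e4)']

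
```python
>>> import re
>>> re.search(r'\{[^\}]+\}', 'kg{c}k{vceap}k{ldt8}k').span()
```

`re.search` tries every starting position until one works.
The match spans [2:5] → '{c}'.

(2, 5)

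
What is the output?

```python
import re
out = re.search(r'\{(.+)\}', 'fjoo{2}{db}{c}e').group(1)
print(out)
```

2}{db}{c

The match spans [4:14] → '{2}{db}{c}'.
Captured: group 1 = '2}{db}{c'.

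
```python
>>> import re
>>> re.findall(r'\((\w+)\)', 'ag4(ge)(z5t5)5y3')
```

['ge', 'z5t5']

With a single group, `findall` returns only what that group captured — 2 items.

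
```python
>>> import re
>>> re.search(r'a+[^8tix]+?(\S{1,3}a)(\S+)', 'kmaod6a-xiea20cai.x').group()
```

'aod6a-xiea20cai.x'

The pattern matches one or more of the literal 'a', then one or more of any character except [8tix] (lazy); then 1 to 3 of a non-whitespace character, then a literal 'a' (captured); then one or more of a non-whitespace character (captured).
`re.search` scans for the first position where the pattern succeeds.
The match spans [2:19] → 'aod6a-xiea20cai.x'.
Captured: group 1 = 'd6a', group 2 = '-xiea20cai.x'.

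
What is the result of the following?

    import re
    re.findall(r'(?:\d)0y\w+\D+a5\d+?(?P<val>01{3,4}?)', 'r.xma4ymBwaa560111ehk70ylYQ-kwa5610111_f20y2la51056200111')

['0111', '0111']

With a single group, `findall` returns only what that group captured — 2 items.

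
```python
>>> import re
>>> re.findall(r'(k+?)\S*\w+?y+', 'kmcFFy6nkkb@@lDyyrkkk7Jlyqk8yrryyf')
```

Pattern: one or more of a literal 'k' (lazy) (captured); then zero or more of a non-whitespace character, then one or more of a word character (lazy), then one or more of a literal 'y'.
Matches: at [0:33] match 'kmcFFy6nkkb@@lDyyrkkk7Jlyqk8yrryy', group 1 = 'k'.
With a single group, `findall` returns only what that group captured — 1 item.

['k']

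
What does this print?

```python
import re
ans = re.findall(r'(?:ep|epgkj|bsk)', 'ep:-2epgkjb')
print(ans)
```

['ep', 'ep']

Alternation tries branches left to right and keeps the first one that lets the overall match succeed at that position.
Walking the string: at [0:2] → 'ep'; at [5:7] → 'ep'.
Since nothing is captured, `findall` lists the 2 matched substrings directly.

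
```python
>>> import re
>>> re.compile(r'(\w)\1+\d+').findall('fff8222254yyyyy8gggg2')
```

['f', 'y', 'g']

A backreference is literal: `\1` must see the identical characters the first group matched.
Scanning left to right: at [0:10] match 'fff8222254', group 1 = 'f'; at [10:16] match 'yyyyy8', group 1 = 'y'; at [16:21] match 'gggg2', group 1 = 'g'.
With a single group, `findall` returns only what that group captured — 3 items.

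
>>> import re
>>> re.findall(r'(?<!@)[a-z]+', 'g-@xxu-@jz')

['g', 'xu', 'z']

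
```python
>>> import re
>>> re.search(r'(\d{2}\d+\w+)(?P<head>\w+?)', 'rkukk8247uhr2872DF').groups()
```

('8247uhr2872D', 'F')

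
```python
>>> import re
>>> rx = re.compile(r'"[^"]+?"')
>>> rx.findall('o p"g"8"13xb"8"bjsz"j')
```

Matches: at [3:6] → '"g"'; at [7:13] → '"13xb"'; at [14:20] → '"bjsz"'.
Since nothing is captured, `findall` lists the 3 matched substrings directly.

['"g"', '"13xb"', '"bjsz"']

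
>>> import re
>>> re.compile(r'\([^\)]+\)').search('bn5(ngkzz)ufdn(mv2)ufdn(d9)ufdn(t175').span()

(3, 10)

`re.search` scans for the first position where the pattern succeeds.
The match spans [3:10] → '(ngkzz)'.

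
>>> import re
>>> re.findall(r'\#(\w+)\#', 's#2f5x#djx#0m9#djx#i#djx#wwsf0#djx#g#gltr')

['2f5x', '0m9', 'i', 'wwsf0', 'g']

Because there's exactly one group, `findall` drops the full match and keeps group 1 from each hit.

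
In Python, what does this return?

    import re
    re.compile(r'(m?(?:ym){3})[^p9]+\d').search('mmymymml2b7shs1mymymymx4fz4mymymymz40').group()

'mymymymx4fz4mymymymz40'

The pattern matches optionally the literal 'm', then the literal 'ym' repeated 3 times (captured); then one or more of any character except [p9], then a digit.
`re.search` tries every starting position until one works.
The match spans [15:37] → 'mymymymx4fz4mymymymz40'.
Captured: group 1 = 'mymymym'.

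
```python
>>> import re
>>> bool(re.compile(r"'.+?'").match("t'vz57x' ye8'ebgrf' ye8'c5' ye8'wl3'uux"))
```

`re.match` only tries the pattern at the start of the string.
Here position 0 doesn't satisfy it, so the call returns None, and `bool(None)` is False.

False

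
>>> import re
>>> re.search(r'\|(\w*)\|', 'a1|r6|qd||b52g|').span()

(2, 6)

The match spans [2:6] → '|r6|'.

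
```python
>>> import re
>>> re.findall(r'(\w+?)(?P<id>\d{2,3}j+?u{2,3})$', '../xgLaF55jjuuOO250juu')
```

Pattern: one or more of a word character (lazy) (captured); then 2 to 3 of a digit, then one or more of a literal 'j' (lazy), then 2 to 3 of a literal 'u' (captured as 'id'); then anchored at the end.
Matches: at [3:22] match 'xgLaF55jjuuOO250juu', groups = ('xgLaF55jjuuOO', '250juu').
With 2 capturing groups, `findall` returns a 2-tuple per match.

[('xgLaF55jjuuOO', '250juu')]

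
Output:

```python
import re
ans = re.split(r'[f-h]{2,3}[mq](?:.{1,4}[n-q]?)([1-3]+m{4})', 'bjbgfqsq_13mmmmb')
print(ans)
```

This matches 2 to 3 of a character in [f-h], then one of [mq]; then 1 to 4 of any character, then optionally a character in [n-q] (non-capturing group); then one or more of a character in [1-3], then exactly 4 of the literal 'm' (captured).
Matches to split on: at [3:15] → 'gfqsq_13mmmm'.
Because the pattern has a capturing group, `split` also inserts each captured text between the pieces.

['bjb', '3mmmm', 'b']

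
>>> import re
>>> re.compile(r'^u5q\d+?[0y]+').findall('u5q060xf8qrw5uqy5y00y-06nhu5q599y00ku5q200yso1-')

Pattern: anchored at the start of the string; then the literal 'u5q', then one or more of a digit (lazy); then one or more of one of [0y].
No capturing groups, so `findall` returns the 1 full match string.

['u5q060']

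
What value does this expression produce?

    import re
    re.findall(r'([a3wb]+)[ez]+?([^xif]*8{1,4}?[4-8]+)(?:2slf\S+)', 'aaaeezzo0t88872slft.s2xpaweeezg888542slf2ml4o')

[('aaa', 'ezzo0t8887')]

The pattern matches one or more of one of [a3wb] (captured); then one or more of one of [ez] (lazy); then zero or more of any character except [xif], then 1 to 4 of a literal '8' (lazy), then one or more of a character in [4-8] (captured); then the literal '2sl', then the literal 'f', then one or more of a non-whitespace character (non-capturing group).
A non-greedy quantifier consumes as few characters as it can — just enough that the remainder of the pattern still matches from where it stops; whatever follows it matches normally.
Walking the string: at [0:45] match 'aaaeezzo0t88872slft.s2xpaweeezg888542slf2ml4o', groups = ('aaa', 'ezzo0t8887').
With 2 capturing groups, `findall` returns a 2-tuple per match.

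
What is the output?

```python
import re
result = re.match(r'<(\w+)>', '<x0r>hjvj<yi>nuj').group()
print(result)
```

`match` is anchored at position 0; if the pattern doesn't fit there, it returns None.
The match spans [0:5] → '<x0r>'.

<x0r>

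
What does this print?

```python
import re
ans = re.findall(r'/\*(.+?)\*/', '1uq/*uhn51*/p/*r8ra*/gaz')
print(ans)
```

A `+?`/`*?`/`{m,n}?` starts at its minimum and grows only as far as needed for what follows to match.
Walking the string: at [3:12] match '/*uhn51*/', group 1 = 'uhn51'; at [13:21] match '/*r8ra*/', group 1 = 'r8ra'.
Because there's exactly one group, `findall` drops the full match and keeps group 1 from each hit.

['uhn51', 'r8ra']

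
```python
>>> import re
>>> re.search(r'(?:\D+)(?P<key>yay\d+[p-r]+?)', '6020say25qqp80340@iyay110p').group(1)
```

'yay110p'

The match spans [17:26] → '@iyay110p'.
Captured: group 1 = 'yay110p'.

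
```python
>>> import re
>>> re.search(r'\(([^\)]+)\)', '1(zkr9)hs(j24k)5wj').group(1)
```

`re.search` tries every starting position until one works.
The match spans [1:7] → '(zkr9)'.
Captured: group 1 = 'zkr9'.

'zkr9'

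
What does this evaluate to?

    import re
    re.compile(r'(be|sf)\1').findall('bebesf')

['be']

`\1` is not a pattern — it's the concrete string captured by group 1, re-applied verbatim.
Scanning left to right: at [0:4] match 'bebe', group 1 = 'be'.
One capturing group, so `findall` returns just the captured substring from the one match — 1 in all.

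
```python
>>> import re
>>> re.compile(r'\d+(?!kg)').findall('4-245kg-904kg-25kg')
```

['4', '24', '90', '2']

The negative lookaround is zero-width — it rules out positions where the adjacent text would match, without consuming anything.
Matches: at [0:1] → '4'; at [2:4] → '24'; at [8:10] → '90'; at [14:15] → '2'.
No capturing groups, so `findall` returns the 4 full match strings.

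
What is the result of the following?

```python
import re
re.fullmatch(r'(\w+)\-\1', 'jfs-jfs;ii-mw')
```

`\1` has to match the exact text group 1 already captured.
`re.fullmatch` is like wrapping the pattern in `^…$` (in single-line mode).
Here the pattern can't cover the whole string, so the call returns None.

None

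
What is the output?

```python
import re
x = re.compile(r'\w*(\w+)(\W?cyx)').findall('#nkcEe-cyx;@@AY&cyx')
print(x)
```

[('e', '-cyx'), ('Y', '&cyx')]

Pattern: zero or more of a word character; then one or more of a word character (captured); then optionally a non-word character, then the literal 'cyx' (captured).
Multiple groups make `findall` return tuples — one 2-tuple for each match.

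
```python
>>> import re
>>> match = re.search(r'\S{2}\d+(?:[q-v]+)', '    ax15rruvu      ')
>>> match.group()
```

'ax15rruvu'

The match spans [4:13] → 'ax15rruvu'.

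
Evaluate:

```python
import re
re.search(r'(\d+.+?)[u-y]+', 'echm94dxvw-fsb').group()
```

Pattern: one or more of a digit, then one or more of any character (lazy) (captured); then one or more of a character in [u-y].
`re.search` scans for the first position where the pattern succeeds.
The match spans [4:10] → '94dxvw'.
Captured: group 1 = '94d'.

'94dxvw'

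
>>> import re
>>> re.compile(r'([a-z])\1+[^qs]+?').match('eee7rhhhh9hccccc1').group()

`match` is anchored at position 0; if the pattern doesn't fit there, it returns None.
The match spans [0:4] → 'eee7'.

'eee7'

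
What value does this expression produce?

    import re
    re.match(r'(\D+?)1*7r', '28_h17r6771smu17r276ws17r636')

None

`match` is anchored at position 0; if the pattern doesn't fit there, it returns None.
Here the pattern fails at index 0, so the call returns None.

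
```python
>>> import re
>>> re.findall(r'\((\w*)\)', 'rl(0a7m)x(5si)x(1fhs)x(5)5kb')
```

Scanning left to right: at [2:8] match '(0a7m)', group 1 = '0a7m'; at [9:14] match '(5si)', group 1 = '5si'; at [15:21] match '(1fhs)', group 1 = '1fhs'; at [22:25] match '(5)', group 1 = '5'.
One capturing group, so `findall` returns just the captured substring from each match — 4 in all.

['0a7m', '5si', '1fhs', '5']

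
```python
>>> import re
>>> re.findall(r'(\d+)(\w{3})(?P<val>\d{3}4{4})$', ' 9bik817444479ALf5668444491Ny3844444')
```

[('566844449', '1Ny', '3844444')]

This matches one or more of a digit (captured); then exactly 3 of a word character (captured); then exactly 3 of a digit, then exactly 4 of a literal '4' (captured as 'val'); then anchored at the end.
Scanning left to right: at [17:36] match '5668444491Ny3844444', groups = ('566844449', '1Ny', '3844444').
3 groups means the one result is a tuple of 3 captured strings — 1 here.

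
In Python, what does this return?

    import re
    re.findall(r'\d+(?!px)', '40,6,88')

A negative assertion filters positions out without eating any characters.
`findall` yields the raw match text (3 of them) because the pattern has no groups.

['40', '6', '88']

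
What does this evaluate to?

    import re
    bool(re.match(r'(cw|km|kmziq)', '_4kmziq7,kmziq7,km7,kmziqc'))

`match` is anchored at position 0; if the pattern doesn't fit there, it returns None.
Here the string doesn't start with a match, so the call returns None, and `bool(None)` is False.

False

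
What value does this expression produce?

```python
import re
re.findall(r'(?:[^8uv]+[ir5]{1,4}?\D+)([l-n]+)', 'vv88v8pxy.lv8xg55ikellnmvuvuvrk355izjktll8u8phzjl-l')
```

['m', 'l']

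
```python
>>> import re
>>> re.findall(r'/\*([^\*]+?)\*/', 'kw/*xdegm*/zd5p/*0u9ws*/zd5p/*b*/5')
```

['xdegm', '0u9ws', 'b']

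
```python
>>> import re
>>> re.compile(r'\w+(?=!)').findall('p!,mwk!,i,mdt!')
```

['p', 'mwk', 'mdt']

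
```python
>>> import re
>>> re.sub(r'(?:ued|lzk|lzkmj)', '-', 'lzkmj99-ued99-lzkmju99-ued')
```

Branches in `(...|...)` are attempted left-to-right; the first branch that allows the whole pattern to succeed is taken.
Matches: at [0:3] → 'lzk'; at [8:11] → 'ued'; at [14:17] → 'lzk'; at [23:26] → 'ued'.
Every occurrence is swapped for '-'.

'-mj99--99--mju99--'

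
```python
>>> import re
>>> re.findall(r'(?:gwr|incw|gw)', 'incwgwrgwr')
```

['incw', 'gwr', 'gwr']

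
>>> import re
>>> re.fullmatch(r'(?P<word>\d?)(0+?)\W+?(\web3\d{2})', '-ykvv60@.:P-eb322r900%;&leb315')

None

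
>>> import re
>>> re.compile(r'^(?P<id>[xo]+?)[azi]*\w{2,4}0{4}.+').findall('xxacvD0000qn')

One capturing group, so `findall` returns just the captured substring from the one match — 1 in all.

['xx']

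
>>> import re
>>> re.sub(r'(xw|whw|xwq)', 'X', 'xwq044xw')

`|` is ordered: at each position the engine commits to the first alternative that works.
Matches: at [0:2] → 'xw'; at [6:8] → 'xw'.
`sub` substitutes 'X' at each match site.

'Xq044X'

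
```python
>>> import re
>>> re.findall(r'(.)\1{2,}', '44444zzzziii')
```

`\1` is not a pattern — it's the concrete string captured by group 1, re-applied verbatim.
One capturing group, so `findall` returns just the captured substring from each match — 3 in all.

['4', 'z', 'i']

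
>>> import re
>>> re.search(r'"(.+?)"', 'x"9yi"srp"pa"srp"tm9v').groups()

('9yi',)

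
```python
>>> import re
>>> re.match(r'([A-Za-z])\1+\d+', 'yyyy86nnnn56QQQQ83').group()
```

'yyyy86'

`re.match` only tries the pattern at the start of the string.
The match spans [0:6] → 'yyyy86'.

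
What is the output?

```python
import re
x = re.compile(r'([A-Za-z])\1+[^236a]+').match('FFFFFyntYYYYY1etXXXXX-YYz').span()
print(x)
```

The backreference `\1` re-matches whatever the first group consumed, character for character.
`match` is anchored at position 0; if the pattern doesn't fit there, it returns None.
The match spans [0:25] → 'FFFFFyntYYYYY1etXXXXX-YYz'.
Captured: group 1 = 'F'.

(0, 25)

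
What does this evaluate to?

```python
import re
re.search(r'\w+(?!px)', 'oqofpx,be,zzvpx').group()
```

The negative lookahead/lookbehind blocks any match where the forbidden context is present.
`search` walks the string left to right and returns the first match it finds.
The match spans [0:6] → 'oqofpx'.

'oqofpx'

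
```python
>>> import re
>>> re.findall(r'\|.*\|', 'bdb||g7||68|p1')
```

Scanning left to right: at [3:12] → '||g7||68|'.
`findall` yields the raw match text (1 of them) because the pattern has no groups.

['||g7||68|']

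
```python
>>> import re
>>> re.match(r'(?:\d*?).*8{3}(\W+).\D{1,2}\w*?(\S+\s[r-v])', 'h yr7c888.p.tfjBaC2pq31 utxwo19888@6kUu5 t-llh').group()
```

`re.match` only tries the pattern at the start of the string.
The match spans [0:42] → 'h yr7c888.p.tfjBaC2pq31 utxwo19888@6kUu5 t'.

'h yr7c888.p.tfjBaC2pq31 utxwo19888@6kUu5 t'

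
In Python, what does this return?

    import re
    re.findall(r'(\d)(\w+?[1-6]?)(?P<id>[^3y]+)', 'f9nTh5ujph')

[('9', 'n', 'Th5ujph')]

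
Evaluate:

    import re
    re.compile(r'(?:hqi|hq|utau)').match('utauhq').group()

'utau'

With `match`, the pattern is implicitly anchored at the beginning.
The match spans [0:4] → 'utau'.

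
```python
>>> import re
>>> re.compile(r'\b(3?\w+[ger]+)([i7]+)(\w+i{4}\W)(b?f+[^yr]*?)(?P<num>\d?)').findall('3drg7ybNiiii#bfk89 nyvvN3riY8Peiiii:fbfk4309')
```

[('3drg', '7', 'ybNiiii#', 'bf', ''), ('nyvvN3r', 'i', 'Y8Peiiii:', 'f', '')]

This matches a word boundary (`\b`, zero-width); then optionally the literal '3', then one or more of a word character, then one or more of one of [ger] (captured); then one or more of one of [i7] (captured); then one or more of a word character, then exactly 4 of the literal 'i', then a non-word character (captured); then optionally the literal 'b', then one or more of the literal 'f', then zero or more of any character except [yr] (lazy) (captured); then optionally a digit (captured as 'num').
A non-greedy quantifier consumes as few characters as it can — just enough that the remainder of the pattern still matches from where it stops; whatever follows it matches normally.
Walking the string: at [0:15] match '3drg7ybNiiii#bf', groups = ('3drg', '7', 'ybNiiii#', 'bf', ''); at [19:37] match 'nyvvN3riY8Peiiii:f', groups = ('nyvvN3r', 'i', 'Y8Peiiii:', 'f', '').
With 5 capturing groups, `findall` returns a 5-tuple per match.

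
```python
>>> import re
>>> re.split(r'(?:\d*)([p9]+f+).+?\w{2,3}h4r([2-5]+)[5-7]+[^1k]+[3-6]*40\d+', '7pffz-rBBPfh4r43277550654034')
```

['', 'pff', '432', '']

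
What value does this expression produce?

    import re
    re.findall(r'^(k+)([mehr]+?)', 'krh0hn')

This matches anchored at the start of the string; then one or more of a literal 'k' (captured); then one or more of one of [mehr] (lazy) (captured).
Multiple groups make `findall` return tuples — one 2-tuple for the one match.

[('k', 'r')]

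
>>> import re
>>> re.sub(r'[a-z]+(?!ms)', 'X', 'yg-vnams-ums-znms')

'X-X-X-X'

Because the assertion is negative and zero-width, positions next to the forbidden text are skipped.
Every occurrence is swapped for 'X'.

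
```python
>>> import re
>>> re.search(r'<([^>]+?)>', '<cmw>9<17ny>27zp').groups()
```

Unlike `match`, `search` isn't anchored — it looks for the pattern anywhere in the string.
The match spans [0:5] → '<cmw>'.
Captured: group 1 = 'cmw'.

('cmw',)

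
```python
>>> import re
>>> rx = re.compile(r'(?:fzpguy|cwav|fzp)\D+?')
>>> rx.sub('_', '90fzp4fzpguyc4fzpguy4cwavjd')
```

'90fzp4_4_uy4_d'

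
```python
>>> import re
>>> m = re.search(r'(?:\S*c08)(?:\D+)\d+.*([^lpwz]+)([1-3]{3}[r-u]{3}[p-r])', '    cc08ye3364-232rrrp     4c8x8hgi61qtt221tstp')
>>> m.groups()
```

('t', '221tstp')

This matches zero or more of a non-whitespace character, then the literal 'c08' (non-capturing group); then one or more of a non-digit (non-capturing group); then one or more of a digit, then zero or more of any character; then one or more of any character except [lpwz] (captured); then exactly 3 of a character in [1-3], then exactly 3 of a character in [r-u], then a character in [p-r] (captured).
`re.search` scans for the first position where the pattern succeeds.
The match spans [4:47] → 'cc08ye3364-232rrrp     4c8x8hgi61qtt221tstp'.
Captured: group 1 = 't', group 2 = '221tstp'.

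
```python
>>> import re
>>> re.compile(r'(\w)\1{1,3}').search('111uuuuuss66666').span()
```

(0, 3)

`\1` is not a pattern — it's the concrete string captured by group 1, re-applied verbatim.
`re.search` tries every starting position until one works.
The match spans [0:3] → '111'.
Captured: group 1 = '1'.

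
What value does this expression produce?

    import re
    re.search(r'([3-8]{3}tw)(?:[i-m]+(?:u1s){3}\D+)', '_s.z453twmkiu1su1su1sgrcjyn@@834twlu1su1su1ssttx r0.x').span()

The match spans [4:29] → '453twmkiu1su1su1sgrcjyn@@'.

(4, 29)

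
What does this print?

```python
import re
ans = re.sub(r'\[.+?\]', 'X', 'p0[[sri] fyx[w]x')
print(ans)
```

A non-greedy quantifier consumes as few characters as it can — just enough that the remainder of the pattern still matches from where it stops; whatever follows it matches normally.
Matches: at [2:8] → '[[sri]'; at [12:15] → '[w]'.
Every occurrence is swapped for 'X'.

p0X fyxXx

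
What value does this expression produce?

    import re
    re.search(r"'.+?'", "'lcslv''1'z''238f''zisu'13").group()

"'lcslv'"

`search` walks the string left to right and returns the first match it finds.
The match spans [0:7] → "'lcslv'".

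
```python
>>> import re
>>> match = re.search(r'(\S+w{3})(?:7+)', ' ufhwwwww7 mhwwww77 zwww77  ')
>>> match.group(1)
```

The match spans [1:10] → 'ufhwwwww7'.
Captured: group 1 = 'ufhwwwww'.

'ufhwwwww'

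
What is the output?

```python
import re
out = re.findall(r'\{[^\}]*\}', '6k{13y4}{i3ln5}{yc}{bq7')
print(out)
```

Walking the string: at [2:8] → '{13y4}'; at [8:15] → '{i3ln5}'; at [15:19] → '{yc}'.
`findall` yields the raw match text (3 of them) because the pattern has no groups.

['{13y4}', '{i3ln5}', '{yc}']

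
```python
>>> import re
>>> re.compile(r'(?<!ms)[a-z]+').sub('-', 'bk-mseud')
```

`(?!…)`/`(?<!…)` only lets a position through if the neighbouring text does NOT match; no characters are consumed.
Matches: at [0:2] → 'bk'; at [3:8] → 'mseud'.
`sub` substitutes '-' at each match site.

'---'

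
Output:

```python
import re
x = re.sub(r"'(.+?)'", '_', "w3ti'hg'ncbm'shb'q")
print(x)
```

w3ti_ncbm_q

Matches: at [4:8] → "'hg'"; at [12:17] → "'shb'".
Each match is replaced by '_'.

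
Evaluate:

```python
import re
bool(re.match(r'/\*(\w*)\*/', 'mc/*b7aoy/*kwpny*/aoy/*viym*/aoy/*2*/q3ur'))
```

False

With `match`, the pattern is implicitly anchored at the beginning.
Here the pattern fails at index 0, so the call returns None, and `bool(None)` is False.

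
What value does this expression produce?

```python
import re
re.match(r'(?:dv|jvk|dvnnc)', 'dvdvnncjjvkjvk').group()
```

'dv'

`match` is anchored at position 0; if the pattern doesn't fit there, it returns None.
The match spans [0:2] → 'dv'.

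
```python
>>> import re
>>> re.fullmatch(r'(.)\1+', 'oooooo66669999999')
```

None

`\1` has to match the exact text group 1 already captured.
`re.fullmatch` is like wrapping the pattern in `^…$` (in single-line mode).
Here there's no way to consume every character, so the call returns None.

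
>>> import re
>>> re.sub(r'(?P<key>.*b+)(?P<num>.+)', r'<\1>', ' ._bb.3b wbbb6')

'< ._bb.3b wbbb>'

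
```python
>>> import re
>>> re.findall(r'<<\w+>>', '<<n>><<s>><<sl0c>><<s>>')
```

With no groups in the pattern, `findall` gives back each whole match — 4 here.

['<<n>>', '<<s>>', '<<sl0c>>', '<<s>>']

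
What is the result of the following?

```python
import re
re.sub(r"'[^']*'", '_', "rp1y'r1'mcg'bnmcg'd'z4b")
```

"rp1y_mcg_d'z4b"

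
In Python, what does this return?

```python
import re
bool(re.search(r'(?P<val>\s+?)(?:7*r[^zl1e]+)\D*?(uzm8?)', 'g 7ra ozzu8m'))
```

Pattern: one or more of whitespace (lazy) (captured as 'val'); then zero or more of a literal '7', then the literal 'r', then one or more of any character except [zl1e] (non-capturing group); then zero or more of a non-digit (lazy); then the literal 'uzm', then optionally a literal '8' (captured).
`re.search` scans for the first position where the pattern succeeds.
Here the pattern never matches, so the call returns None, and `bool(None)` is False.

False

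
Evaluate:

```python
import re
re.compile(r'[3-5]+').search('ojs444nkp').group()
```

Pattern: one or more of a character in [3-5].
`re.search` tries every starting position until one works.
The match spans [3:6] → '444'.

'444'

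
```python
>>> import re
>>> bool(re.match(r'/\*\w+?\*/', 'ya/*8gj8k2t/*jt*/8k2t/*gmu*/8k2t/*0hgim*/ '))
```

False

With `match`, the pattern is implicitly anchored at the beginning.
Here the string doesn't start with a match, so the call returns None, and `bool(None)` is False.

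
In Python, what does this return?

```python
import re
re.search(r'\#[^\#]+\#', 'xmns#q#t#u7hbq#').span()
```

(4, 7)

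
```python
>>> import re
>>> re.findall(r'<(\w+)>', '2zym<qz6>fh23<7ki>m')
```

['qz6', '7ki']

Walking the string: at [4:9] match '<qz6>', group 1 = 'qz6'; at [13:18] match '<7ki>', group 1 = '7ki'.
One capturing group, so `findall` returns just the captured substring from each match — 2 in all.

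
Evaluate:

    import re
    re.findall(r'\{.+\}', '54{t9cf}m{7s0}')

Walking the string: at [2:14] → '{t9cf}m{7s0}'.
With no groups in the pattern, `findall` gives back each whole match — 1 here.

['{t9cf}m{7s0}']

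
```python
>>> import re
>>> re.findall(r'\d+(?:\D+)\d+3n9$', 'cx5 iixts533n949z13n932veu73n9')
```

['932veu73n9']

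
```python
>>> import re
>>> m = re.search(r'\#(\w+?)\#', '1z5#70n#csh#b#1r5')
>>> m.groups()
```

('70n',)

`re.search` tries every starting position until one works.
The match spans [3:8] → '#70n#'.
Captured: group 1 = '70n'.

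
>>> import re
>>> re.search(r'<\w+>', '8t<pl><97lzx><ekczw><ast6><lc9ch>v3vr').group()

'<pl>'

Unlike `match`, `search` isn't anchored — it looks for the pattern anywhere in the string.
The match spans [2:6] → '<pl>'.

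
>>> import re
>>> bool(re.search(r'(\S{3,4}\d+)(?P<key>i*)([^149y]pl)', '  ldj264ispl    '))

True

This matches 3 to 4 of a non-whitespace character, then one or more of a digit (captured); then zero or more of a literal 'i' (captured as 'key'); then any character except [149y], then the literal 'pl' (captured).
`re.search` scans for the first position where the pattern succeeds.
The match spans [2:12] → 'ldj264ispl'.
Captured: group 1 = 'ldj264', group 2 = 'i', group 3 = 'spl'.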